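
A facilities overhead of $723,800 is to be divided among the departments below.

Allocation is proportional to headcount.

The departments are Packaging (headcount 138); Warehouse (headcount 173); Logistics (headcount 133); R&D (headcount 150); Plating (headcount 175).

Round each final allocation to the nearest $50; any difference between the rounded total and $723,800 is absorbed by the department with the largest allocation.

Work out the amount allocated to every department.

Combined headcount = 769.
Pro-rata amounts: Packaging 138/769 × $723,800 = 129,888.69; Warehouse 173/769 × $723,800 = 162,831.47; Logistics 133/769 × $723,800 = 125,182.57; R&D 150/769 × $723,800 = 141,183.36; Plating 175/769 × $723,800 = 164,713.91.
After rounding ($50): Packaging $129,900; Warehouse $162,850; Logistics $125,200; R&D $141,200; Plating $164,700. Sum = $723,850.
Difference $723,800 − $723,850 = −$50 applied to largest allocation (Plating): Plating becomes $164,650.

Packaging: $129,900 · Warehouse: $162,850 · Logistics: $125,200 · R&D: $141,200 · Plating: $164,650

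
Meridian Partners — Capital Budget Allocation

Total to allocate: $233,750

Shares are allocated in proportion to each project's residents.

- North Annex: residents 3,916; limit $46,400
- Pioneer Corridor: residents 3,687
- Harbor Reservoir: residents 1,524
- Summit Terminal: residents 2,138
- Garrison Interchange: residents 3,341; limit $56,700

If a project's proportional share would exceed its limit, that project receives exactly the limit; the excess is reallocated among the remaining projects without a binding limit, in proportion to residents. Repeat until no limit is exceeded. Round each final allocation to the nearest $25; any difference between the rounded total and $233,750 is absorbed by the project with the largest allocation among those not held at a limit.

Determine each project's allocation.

Residents total: 14,606.
Proportional shares (ignoring caps): North Annex 62,670.48; Pioneer Corridor 59,005.63; Harbor Reservoir 24,389.63; Summit Terminal 34,215.90; Garrison Interchange 53,468.35.
Cap binds for North Annex ($46,400); balance $187,350 reallocated over remaining residents 10,690.
Cap binds for Garrison Interchange ($56,700); balance $130,650 reallocated over remaining residents 7,349.
Shares after redistribution: Pioneer Corridor 65,547.22 → $65,550; Harbor Reservoir 27,093.56 → $27,100; Summit Terminal 38,009.21 → $38,000.

North Annex: $46,400 | Pioneer Corridor: $65,550 | Harbor Reservoir: $27,100 | Summit Terminal: $38,000 | Garrison Interchange: $56,700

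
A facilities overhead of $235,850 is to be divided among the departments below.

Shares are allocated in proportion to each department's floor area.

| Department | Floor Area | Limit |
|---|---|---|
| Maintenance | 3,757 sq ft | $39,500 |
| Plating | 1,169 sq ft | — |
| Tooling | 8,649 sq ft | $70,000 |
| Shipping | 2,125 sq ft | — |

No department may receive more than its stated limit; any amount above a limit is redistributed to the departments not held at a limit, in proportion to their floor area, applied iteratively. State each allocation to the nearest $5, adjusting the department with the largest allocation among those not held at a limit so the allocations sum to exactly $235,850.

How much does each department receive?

Floor area total: 15,700.
Pro-rata shares before constraints: Maintenance 56,438.75; Plating 17,561.06; Tooling 129,927.81; Shipping 31,922.37.
Held at cap: Maintenance ($39,500), Tooling ($70,000); remaining pool $126,350 reallocated over remaining floor area 3,294.
Redistributed shares: Plating 44,840.06 → $44,840; Shipping 81,509.94 → $81,510.

Maintenance: $39,500; Plating: $44,840; Tooling: $70,000; Shipping: $81,510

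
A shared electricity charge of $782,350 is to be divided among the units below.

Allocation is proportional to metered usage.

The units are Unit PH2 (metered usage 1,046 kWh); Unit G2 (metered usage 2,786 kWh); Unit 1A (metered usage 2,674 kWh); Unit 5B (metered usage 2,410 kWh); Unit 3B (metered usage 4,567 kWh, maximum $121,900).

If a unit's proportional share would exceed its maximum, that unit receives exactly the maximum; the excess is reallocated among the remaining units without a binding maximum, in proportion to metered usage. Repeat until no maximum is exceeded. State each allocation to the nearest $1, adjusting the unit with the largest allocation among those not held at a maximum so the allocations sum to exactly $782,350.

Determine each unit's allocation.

Sum of metered usage: 13,483.
Proportional shares (ignoring caps): Unit PH2 60,694.07; Unit G2 161,657.43; Unit 1A 155,158.64; Unit 5B 139,840.06; Unit 3B 264,999.81.
Capped: Unit 3B ($121,900); remaining pool $660,450 reallocated over remaining metered usage 8,916.
Remaining shares: Unit PH2 77,482.13 → $77,482; Unit G2 206,372.11 → $206,372; Unit 1A 198,075.74 → $198,076; Unit 5B 178,520.02 → $178,520.

Unit PH2: $77,482 · Unit G2: $206,372 · Unit 1A: $198,076 · Unit 5B: $178,520 · Unit 3B: $121,900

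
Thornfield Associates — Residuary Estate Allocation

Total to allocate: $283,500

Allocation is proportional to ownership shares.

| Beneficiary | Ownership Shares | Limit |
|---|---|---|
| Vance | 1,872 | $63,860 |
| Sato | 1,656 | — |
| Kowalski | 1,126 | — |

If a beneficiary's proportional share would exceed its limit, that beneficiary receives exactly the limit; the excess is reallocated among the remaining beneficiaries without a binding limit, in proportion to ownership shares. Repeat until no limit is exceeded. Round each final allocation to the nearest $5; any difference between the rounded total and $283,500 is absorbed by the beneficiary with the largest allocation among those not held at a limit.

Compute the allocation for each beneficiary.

Vance: $63,860 | Sato: $130,740 | Kowalski: $88,900

Ownership shares total: 4,654.
Unconstrained shares: Vance 114,033.52; Sato 100,875.81; Kowalski 68,590.67.
Capped: Vance ($63,860); remaining pool $219,640 reallocated over remaining ownership shares 2,782.
Shares after redistribution: Sato 130,741.85 → $130,740; Kowalski 88,898.15 → $88,900.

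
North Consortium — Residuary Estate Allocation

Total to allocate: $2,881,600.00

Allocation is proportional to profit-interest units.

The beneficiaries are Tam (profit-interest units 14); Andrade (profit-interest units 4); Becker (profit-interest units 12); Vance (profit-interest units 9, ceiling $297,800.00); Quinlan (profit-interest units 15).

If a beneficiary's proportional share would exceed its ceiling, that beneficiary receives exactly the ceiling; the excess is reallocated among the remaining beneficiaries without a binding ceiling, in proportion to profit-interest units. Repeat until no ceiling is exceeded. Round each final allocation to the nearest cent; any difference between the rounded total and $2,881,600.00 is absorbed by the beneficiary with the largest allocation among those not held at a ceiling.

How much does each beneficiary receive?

Sum of profit-interest units: 54.
Pro-rata shares before constraints: Tam 747,081.4815; Andrade 213,451.8519; Becker 640,355.5556; Vance 480,266.6667; Quinlan 800,444.4444.
Cap binds for Vance ($297,800.00); remaining pool $2,583,800.00 reallocated over remaining profit-interest units 45.
Remaining shares: Tam 803,848.8889 → $803,848.89; Andrade 229,671.1111 → $229,671.11; Becker 689,013.3333 → $689,013.33; Quinlan 861,266.6667 → $861,266.67.

Tam: $803,848.89 | Andrade: $229,671.11 | Becker: $689,013.33 | Vance: $297,800.00 | Quinlan: $861,266.67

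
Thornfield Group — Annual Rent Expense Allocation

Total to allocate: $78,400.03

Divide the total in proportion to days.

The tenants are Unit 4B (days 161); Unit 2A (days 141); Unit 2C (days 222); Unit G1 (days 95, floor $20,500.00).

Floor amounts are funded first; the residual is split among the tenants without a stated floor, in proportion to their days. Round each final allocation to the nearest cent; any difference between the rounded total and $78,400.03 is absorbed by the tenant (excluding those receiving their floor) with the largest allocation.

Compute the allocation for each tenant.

Unit 4B: $17,789.89 | Unit 2A: $15,579.97 | Unit 2C: $24,530.17 | Unit G1: $20,500.00

Guaranteed amounts: Unit G1 $20,500.00. Remaining pool $57,900.03.
Remaining pool split over remaining days 524: Unit 4B 17,789.8947 → $17,789.89; Unit 2A 15,579.9699 → $15,579.97; Unit 2C 24,530.1654 → $24,530.17.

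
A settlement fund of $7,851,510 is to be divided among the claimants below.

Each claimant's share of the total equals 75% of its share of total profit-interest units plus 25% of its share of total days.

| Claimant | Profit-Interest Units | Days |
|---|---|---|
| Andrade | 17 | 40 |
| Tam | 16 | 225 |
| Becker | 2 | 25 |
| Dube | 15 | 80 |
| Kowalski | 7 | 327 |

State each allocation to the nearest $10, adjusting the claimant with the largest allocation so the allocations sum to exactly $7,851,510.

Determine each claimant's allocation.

Andrade: $1,868,910 · Tam: $2,286,590 · Becker: $277,020 · Dube: $1,774,930 · Kowalski: $1,644,060

Profit-interest units total 57; days total 697.
Combined weights (75% profit-interest units + 25% days): Andrade 0.2380; Tam 0.2912; Becker 0.0353; Dube 0.2261; Kowalski 0.2094.
Pro-rata amounts: Andrade 1,868,906.02; Tam 2,286,589.99; Becker 277,023.19; Dube 1,774,934.54; Kowalski 1,644,056.27.
After rounding ($10): Andrade $1,868,910; Tam $2,286,590; Becker $277,020; Dube $1,774,930; Kowalski $1,644,060. Sum = $7,851,510.
Rounded total matches; no reconciliation needed.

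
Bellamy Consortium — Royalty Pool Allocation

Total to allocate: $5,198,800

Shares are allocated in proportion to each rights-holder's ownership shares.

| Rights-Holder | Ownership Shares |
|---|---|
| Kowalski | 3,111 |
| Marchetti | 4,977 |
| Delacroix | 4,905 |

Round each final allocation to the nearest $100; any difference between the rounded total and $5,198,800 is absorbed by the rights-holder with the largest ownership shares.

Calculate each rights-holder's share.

Combined ownership shares = 3,111 + 4,977 + 4,905 = 12,993.
Raw shares: Kowalski 1,244,783.10; Marchetti 1,991,412.88; Delacroix 1,962,604.02.
After rounding ($100): Kowalski $1,244,800; Marchetti $1,991,400; Delacroix $1,962,600. Sum = $5,198,800.
Rounded total matches; no reconciliation needed.

Kowalski: $1,244,800 · Marchetti: $1,991,400 · Delacroix: $1,962,600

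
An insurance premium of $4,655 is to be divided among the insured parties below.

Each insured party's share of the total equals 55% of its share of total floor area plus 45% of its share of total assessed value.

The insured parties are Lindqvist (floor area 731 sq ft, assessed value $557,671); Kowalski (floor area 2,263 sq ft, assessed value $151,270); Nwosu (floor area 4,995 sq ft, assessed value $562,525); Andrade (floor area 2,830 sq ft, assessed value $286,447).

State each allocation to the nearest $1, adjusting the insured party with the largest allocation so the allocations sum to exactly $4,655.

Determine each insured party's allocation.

Lindqvist: $923 | Kowalski: $739 | Nwosu: $1,938 | Andrade: $1,055

Totals — floor area 10,819, assessed value 1,557,913.
Combined weights (55% floor area + 45% assessed value): Lindqvist 0.1982; Kowalski 0.1587; Nwosu 0.4164; Andrade 0.2266.
Proportional shares: Lindqvist 922.82; Kowalski 738.92; Nwosu 1,938.40; Andrade 1,054.86.
At nearest $1: Lindqvist $923; Kowalski $739; Nwosu $1,938; Andrade $1,055. Sum = $4,655.
Rounded total matches; no reconciliation needed.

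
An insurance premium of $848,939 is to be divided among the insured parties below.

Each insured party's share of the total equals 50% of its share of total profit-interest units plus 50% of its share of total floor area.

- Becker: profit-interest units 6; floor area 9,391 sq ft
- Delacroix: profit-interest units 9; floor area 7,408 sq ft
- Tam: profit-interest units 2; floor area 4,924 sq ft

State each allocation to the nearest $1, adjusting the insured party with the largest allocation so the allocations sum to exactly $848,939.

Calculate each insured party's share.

Becker: $333,314 · Delacroix: $369,472 · Tam: $146,153

Profit-interest units total 17; floor area total 21,723.
Composite weights (50% profit-interest units + 50% floor area): Becker 0.3926; Delacroix 0.4352; Tam 0.1722.
Proportional shares: Becker 333,313.80; Delacroix 369,472.18; Tam 146,153.02.
After rounding ($1): Becker $333,314; Delacroix $369,472; Tam $146,153. Sum = $848,939.
Sum already equals the total — no adjustment.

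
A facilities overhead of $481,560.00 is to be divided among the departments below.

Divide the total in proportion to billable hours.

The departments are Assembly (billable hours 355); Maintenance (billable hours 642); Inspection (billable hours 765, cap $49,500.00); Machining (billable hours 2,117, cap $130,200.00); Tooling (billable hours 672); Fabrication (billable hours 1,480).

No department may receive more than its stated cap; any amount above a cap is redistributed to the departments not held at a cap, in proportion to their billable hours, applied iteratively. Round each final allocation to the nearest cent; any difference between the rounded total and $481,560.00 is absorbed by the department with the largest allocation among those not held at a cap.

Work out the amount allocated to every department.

Billable hours total: 6,031.
Proportional shares (ignoring caps): Assembly 28,345.8465; Maintenance 51,262.0660; Inspection 61,083.3029; Machining 169,037.0618; Tooling 53,657.4896; Fabrication 118,174.2331.
Held at cap: Inspection ($49,500.00), Machining ($130,200.00); residual $301,860.00 reallocated over remaining billable hours 3,149.
Remaining shares: Assembly 34,029.9460 → $34,029.95; Maintenance 61,541.4798 → $61,541.48; Tooling 64,417.2499 → $64,417.25; Fabrication 141,871.3242 → $141,871.32.

Assembly: $34,029.95; Maintenance: $61,541.48; Inspection: $49,500.00; Machining: $130,200.00; Tooling: $64,417.25; Fabrication: $141,871.32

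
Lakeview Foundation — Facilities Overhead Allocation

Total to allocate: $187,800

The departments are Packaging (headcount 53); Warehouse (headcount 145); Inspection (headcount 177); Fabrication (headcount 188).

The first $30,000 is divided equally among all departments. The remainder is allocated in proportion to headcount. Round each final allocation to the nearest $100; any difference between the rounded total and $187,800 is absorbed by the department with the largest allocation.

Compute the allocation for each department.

Equal tier: $30,000 ÷ 4 = $7,500 apiece.
Remainder $157,800 by headcount (total 563): Packaging 14,855.06 → $14,900; Warehouse 40,641.21 → $40,600; Inspection 49,610.30 → $49,600; Fabrication 52,693.43 → $52,700.
Totals: Packaging $7,500 + $14,900 = $22,400; Warehouse $7,500 + $40,600 = $48,100; Inspection $7,500 + $49,600 = $57,100; Fabrication $7,500 + $52,700 = $60,200.

Packaging: $22,400; Warehouse: $48,100; Inspection: $57,100; Fabrication: $60,200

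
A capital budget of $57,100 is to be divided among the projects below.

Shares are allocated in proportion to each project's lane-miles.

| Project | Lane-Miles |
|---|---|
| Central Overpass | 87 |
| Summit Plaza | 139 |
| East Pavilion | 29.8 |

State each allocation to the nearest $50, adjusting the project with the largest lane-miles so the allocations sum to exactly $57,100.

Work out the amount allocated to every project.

Combined lane-miles = 87 + 139 + 29.8 = 255.8.
Proportional shares: Central Overpass 19,420.25; Summit Plaza 31,027.76; East Pavilion 6,651.99.
At nearest $50: Central Overpass $19,400; Summit Plaza $31,050; East Pavilion $6,650. Sum = $57,100.
Rounded total matches; no reconciliation needed.

Central Overpass: $19,400 · Summit Plaza: $31,050 · East Pavilion: $6,650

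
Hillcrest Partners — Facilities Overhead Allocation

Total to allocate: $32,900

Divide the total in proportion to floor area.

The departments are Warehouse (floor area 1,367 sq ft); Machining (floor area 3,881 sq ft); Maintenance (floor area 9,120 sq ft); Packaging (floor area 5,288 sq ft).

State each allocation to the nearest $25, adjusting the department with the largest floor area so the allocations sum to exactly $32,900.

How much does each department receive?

Combined floor area = 19,656.
Raw shares: Warehouse 1,367/19,656 × $32,900 = 2,288.07; Machining 3,881/19,656 × $32,900 = 6,495.98; Maintenance 9,120/19,656 × $32,900 = 15,264.96; Packaging 5,288/19,656 × $32,900 = 8,851.00.
Rounded to nearest $25: Warehouse $2,300; Machining $6,500; Maintenance $15,275; Packaging $8,850. Sum = $32,925.
Difference $32,900 − $32,925 = −$25 applied to largest floor area (Maintenance): Maintenance becomes $15,250.

Warehouse: $2,300 · Machining: $6,500 · Maintenance: $15,250 · Packaging: $8,850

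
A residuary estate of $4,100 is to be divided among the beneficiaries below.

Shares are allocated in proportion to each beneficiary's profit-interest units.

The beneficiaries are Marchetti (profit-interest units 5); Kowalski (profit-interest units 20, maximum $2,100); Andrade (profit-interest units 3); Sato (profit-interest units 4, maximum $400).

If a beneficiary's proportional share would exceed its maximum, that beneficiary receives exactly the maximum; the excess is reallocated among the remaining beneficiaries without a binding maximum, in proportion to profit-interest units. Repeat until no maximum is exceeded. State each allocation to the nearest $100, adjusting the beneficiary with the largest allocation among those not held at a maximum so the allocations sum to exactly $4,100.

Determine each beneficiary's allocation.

Sum of profit-interest units: 32.
Pro-rata shares before constraints: Marchetti 640.62; Kowalski 2,562.50; Andrade 384.38; Sato 512.50.
Held at cap: Kowalski ($2,100), Sato ($400); residual $1,600 reallocated over remaining profit-interest units 8.
Remaining shares: Marchetti 1,000.00 → $1,000; Andrade 600.00 → $600.

Marchetti: $1,000; Kowalski: $2,100; Andrade: $600; Sato: $400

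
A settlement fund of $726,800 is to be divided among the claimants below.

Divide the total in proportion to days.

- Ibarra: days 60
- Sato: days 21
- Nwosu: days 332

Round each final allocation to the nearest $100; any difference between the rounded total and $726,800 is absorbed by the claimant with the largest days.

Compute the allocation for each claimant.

Ibarra: $105,600 | Sato: $37,000 | Nwosu: $584,200

Total days = 413.
Unrounded shares: Ibarra 60/413 × $726,800 = 105,588.38; Sato 21/413 × $726,800 = 36,955.93; Nwosu 332/413 × $726,800 = 584,255.69.
After rounding ($100): Ibarra $105,600; Sato $37,000; Nwosu $584,300. Sum = $726,900.
Difference $726,800 − $726,900 = −$100 applied to largest days (Nwosu): Nwosu becomes $584,200.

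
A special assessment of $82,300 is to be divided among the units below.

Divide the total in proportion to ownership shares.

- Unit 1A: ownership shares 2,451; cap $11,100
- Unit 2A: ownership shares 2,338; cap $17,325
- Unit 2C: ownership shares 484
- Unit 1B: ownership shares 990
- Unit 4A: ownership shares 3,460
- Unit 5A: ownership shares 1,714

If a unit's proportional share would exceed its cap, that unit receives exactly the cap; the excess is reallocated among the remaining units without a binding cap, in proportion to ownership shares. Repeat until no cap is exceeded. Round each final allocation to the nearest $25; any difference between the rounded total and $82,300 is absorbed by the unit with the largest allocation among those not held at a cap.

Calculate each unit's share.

Sum of ownership shares: 11,437.
Pro-rata shares before constraints: Unit 1A 17,637.26; Unit 2A 16,824.11; Unit 2C 3,482.84; Unit 1B 7,123.98; Unit 4A 24,897.96; Unit 5A 12,333.85.
Cap binds for Unit 1A ($11,100); residual $71,200 reallocated over remaining ownership shares 8,986.
Cap binds for Unit 2A ($17,325); residual $53,875 reallocated over remaining ownership shares 6,648.
Remaining shares: Unit 2C 3,922.31 → $3,925; Unit 1B 8,022.90 → $8,025; Unit 4A 28,039.64 → $28,050; Unit 5A 13,890.15 → $13,900.
Rounding difference −$25 applied to Unit 4A → $28,025.

Unit 1A: $11,100 · Unit 2A: $17,325 · Unit 2C: $3,925 · Unit 1B: $8,025 · Unit 4A: $28,025 · Unit 5A: $13,900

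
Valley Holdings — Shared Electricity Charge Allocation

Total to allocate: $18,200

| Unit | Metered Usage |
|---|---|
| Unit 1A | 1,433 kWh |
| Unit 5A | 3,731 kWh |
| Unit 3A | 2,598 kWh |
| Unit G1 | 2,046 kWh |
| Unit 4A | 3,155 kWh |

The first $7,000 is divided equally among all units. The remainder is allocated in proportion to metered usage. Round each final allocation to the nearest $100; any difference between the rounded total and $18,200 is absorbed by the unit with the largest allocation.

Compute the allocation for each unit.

Unit 1A: $2,600 | Unit 5A: $4,700 | Unit 3A: $3,600 | Unit G1: $3,200 | Unit 4A: $4,100

$7,000 shared equally gives $1,400 per unit.
Remainder $11,200 by metered usage (total 12,963): Unit 1A 1,238.11 → $1,200; Unit 5A 3,223.57 → $3,200; Unit 3A 2,244.67 → $2,200; Unit G1 1,767.74 → $1,800; Unit 4A 2,725.91 → $2,700.
Rounding difference +$100 on remainder applied to Unit 5A.
Totals: Unit 1A $1,400 + $1,200 = $2,600; Unit 5A $1,400 + $3,300 = $4,700; Unit 3A $1,400 + $2,200 = $3,600; Unit G1 $1,400 + $1,800 = $3,200; Unit 4A $1,400 + $2,700 = $4,100.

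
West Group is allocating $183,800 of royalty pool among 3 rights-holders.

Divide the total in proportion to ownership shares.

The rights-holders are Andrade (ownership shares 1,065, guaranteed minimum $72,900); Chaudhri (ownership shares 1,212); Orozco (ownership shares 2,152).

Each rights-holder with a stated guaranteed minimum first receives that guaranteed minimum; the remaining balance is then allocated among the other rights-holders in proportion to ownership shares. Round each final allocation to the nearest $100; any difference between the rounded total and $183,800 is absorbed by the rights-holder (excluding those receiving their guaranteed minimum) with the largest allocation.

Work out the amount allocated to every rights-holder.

Fund the minimums — Andrade $72,900. Balance $110,900.
Balance split over remaining ownership shares 3,364: Chaudhri 39,955.65 → $40,000; Orozco 70,944.35 → $70,900.

Andrade: $72,900 | Chaudhri: $40,000 | Orozco: $70,900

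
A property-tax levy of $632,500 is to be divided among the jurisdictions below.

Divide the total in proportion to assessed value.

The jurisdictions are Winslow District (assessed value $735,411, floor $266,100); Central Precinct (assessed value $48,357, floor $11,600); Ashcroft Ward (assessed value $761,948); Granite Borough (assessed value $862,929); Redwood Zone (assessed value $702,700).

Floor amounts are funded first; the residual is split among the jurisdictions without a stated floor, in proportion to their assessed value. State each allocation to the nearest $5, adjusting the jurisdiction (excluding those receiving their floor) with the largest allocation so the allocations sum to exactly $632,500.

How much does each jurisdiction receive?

Winslow District: $266,100; Central Precinct: $11,600; Ashcroft Ward: $116,145; Granite Borough: $131,540; Redwood Zone: $107,115

Minimums first: Winslow District $266,100; Central Precinct $11,600. Remaining pool $354,800.
Remaining pool split over remaining assessed value 2,327,577: Ashcroft Ward 116,146.17 → $116,145; Granite Borough 131,539.03 → $131,540; Redwood Zone 107,114.81 → $107,115.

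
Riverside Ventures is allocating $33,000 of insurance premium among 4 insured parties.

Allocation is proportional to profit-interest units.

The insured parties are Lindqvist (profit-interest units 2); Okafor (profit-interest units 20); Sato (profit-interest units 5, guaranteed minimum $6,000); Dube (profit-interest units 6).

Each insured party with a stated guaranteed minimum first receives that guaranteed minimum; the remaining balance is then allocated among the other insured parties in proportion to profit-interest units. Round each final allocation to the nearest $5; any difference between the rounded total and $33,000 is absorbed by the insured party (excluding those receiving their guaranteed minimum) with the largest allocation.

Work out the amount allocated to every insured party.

Minimums first: Sato $6,000. Remaining pool $27,000.
Remaining pool split over remaining profit-interest units 28: Lindqvist 1,928.57 → $1,930; Okafor 19,285.71 → $19,285; Dube 5,785.71 → $5,785.

Lindqvist: $1,930 · Okafor: $19,285 · Sato: $6,000 · Dube: $5,785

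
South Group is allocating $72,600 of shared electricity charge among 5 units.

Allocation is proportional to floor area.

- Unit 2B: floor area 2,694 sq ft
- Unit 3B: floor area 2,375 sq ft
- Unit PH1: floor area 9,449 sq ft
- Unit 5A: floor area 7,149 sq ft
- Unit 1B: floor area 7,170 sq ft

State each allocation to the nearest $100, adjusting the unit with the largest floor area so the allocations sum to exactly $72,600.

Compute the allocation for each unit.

Total floor area = 28,837.
Proportional shares: Unit 2B 2,694/28,837 × $72,600 = 6,782.41; Unit 3B 2,375/28,837 × $72,600 = 5,979.30; Unit PH1 9,449/28,837 × $72,600 = 23,788.79; Unit 5A 7,149/28,837 × $72,600 = 17,998.31; Unit 1B 7,170/28,837 × $72,600 = 18,051.18.
Rounded to nearest $100: Unit 2B $6,800; Unit 3B $6,000; Unit PH1 $23,800; Unit 5A $18,000; Unit 1B $18,100. Sum = $72,700.
Difference $72,600 − $72,700 = −$100 applied to largest floor area (Unit PH1): Unit PH1 becomes $23,700.

Unit 2B: $6,800; Unit 3B: $6,000; Unit PH1: $23,700; Unit 5A: $18,000; Unit 1B: $18,100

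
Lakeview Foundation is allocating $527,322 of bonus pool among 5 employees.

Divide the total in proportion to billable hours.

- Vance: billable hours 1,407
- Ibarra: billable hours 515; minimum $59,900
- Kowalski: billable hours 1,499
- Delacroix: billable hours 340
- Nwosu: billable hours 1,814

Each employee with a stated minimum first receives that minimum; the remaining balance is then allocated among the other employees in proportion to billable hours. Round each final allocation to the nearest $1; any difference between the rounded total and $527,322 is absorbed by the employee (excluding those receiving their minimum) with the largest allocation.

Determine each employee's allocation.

Fund the minimums — Ibarra $59,900. Balance $467,422.
Balance split over remaining billable hours 5,060: Vance 129,972.88 → $129,973; Kowalski 138,471.46 → $138,471; Delacroix 31,407.80 → $31,408; Nwosu 167,569.86 → $167,570.

Vance: $129,973; Ibarra: $59,900; Kowalski: $138,471; Delacroix: $31,408; Nwosu: $167,570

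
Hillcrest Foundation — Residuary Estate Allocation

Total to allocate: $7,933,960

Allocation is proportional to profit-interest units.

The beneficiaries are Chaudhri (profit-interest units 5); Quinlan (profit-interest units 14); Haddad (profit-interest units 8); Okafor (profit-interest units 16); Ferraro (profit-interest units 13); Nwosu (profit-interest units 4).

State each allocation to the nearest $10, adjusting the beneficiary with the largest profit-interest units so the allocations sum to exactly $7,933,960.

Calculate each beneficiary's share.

Chaudhri: $661,160; Quinlan: $1,851,260; Haddad: $1,057,860; Okafor: $2,115,730; Ferraro: $1,719,020; Nwosu: $528,930

Profit-interest units total: 60.
Unrounded shares: Chaudhri 5/60 × $7,933,960 = 661,163.33; Quinlan 14/60 × $7,933,960 = 1,851,257.33; Haddad 8/60 × $7,933,960 = 1,057,861.33; Okafor 16/60 × $7,933,960 = 2,115,722.67; Ferraro 13/60 × $7,933,960 = 1,719,024.67; Nwosu 4/60 × $7,933,960 = 528,930.67.
At nearest $10: Chaudhri $661,160; Quinlan $1,851,260; Haddad $1,057,860; Okafor $2,115,720; Ferraro $1,719,020; Nwosu $528,930. Sum = $7,933,950.
Difference $7,933,960 − $7,933,950 = +$10 applied to largest profit-interest units (Okafor): Okafor becomes $2,115,730.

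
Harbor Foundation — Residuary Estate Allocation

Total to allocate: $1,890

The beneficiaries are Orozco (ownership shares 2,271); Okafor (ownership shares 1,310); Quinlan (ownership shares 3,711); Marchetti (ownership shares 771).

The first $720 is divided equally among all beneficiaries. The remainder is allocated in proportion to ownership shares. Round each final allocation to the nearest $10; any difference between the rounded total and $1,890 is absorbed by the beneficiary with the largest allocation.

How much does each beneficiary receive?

Orozco: $510; Okafor: $370; Quinlan: $720; Marchetti: $290

$720 shared equally gives $180 per beneficiary.
Remainder $1,170 by ownership shares (total 8,063): Orozco 329.54 → $330; Okafor 190.09 → $190; Quinlan 538.49 → $540; Marchetti 111.88 → $110.
Totals: Orozco $180 + $330 = $510; Okafor $180 + $190 = $370; Quinlan $180 + $540 = $720; Marchetti $180 + $110 = $290.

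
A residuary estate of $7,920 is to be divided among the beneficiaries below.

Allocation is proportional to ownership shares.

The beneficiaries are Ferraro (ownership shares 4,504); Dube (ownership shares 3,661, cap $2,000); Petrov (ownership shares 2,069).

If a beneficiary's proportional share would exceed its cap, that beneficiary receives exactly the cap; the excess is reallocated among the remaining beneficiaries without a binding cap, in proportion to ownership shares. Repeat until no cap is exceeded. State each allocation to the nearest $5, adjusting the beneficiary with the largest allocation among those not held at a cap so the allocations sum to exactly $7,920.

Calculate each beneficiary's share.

Sum of ownership shares: 10,234.
Pro-rata shares before constraints: Ferraro 3,485.60; Dube 2,833.21; Petrov 1,601.18.
Held at cap: Dube ($2,000); remaining pool $5,920 reallocated over remaining ownership shares 6,573.
Shares after redistribution: Ferraro 4,056.55 → $4,055; Petrov 1,863.45 → $1,865.

Ferraro: $4,055 | Dube: $2,000 | Petrov: $1,865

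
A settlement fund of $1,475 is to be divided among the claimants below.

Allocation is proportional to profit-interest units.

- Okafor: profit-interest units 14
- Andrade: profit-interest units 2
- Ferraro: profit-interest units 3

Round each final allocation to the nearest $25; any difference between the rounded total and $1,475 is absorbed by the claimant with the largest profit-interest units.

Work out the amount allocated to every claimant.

Sum of profit-interest units: 19.
Unrounded shares: Okafor 14/19 × $1,475 = 1,086.84; Andrade 2/19 × $1,475 = 155.26; Ferraro 3/19 × $1,475 = 232.89.
Rounded to nearest $25: Okafor $1,075; Andrade $150; Ferraro $225. Sum = $1,450.
Difference $1,475 − $1,450 = +$25 applied to largest profit-interest units (Okafor): Okafor becomes $1,100.

Okafor: $1,100; Andrade: $150; Ferraro: $225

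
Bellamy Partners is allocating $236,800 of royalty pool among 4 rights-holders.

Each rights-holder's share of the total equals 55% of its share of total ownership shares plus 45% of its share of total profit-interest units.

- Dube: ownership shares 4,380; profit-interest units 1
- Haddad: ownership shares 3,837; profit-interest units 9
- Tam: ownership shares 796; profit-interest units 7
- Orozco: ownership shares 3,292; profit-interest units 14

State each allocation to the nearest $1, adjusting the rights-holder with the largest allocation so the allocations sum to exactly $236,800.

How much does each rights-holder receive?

Totals — ownership shares 12,305, profit-interest units 31.
Composite weights (55% ownership shares + 45% profit-interest units): Dube 0.2103; Haddad 0.3021; Tam 0.1372; Orozco 0.3504.
Proportional shares: Dube 49,796.72; Haddad 71,548.79; Tam 32,487.05; Orozco 82,967.44.
At nearest $1: Dube $49,797; Haddad $71,549; Tam $32,487; Orozco $82,967. Sum = $236,800.
No rounding difference to absorb.

Dube: $49,797 · Haddad: $71,549 · Tam: $32,487 · Orozco: $82,967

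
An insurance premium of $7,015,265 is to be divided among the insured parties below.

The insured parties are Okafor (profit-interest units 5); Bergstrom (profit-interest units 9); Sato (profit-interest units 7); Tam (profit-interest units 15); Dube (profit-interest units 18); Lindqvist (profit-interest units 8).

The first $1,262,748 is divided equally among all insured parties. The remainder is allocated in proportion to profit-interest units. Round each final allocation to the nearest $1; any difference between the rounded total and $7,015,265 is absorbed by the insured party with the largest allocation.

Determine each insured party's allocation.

Okafor: $674,371 | Bergstrom: $1,045,501 | Sato: $859,936 | Tam: $1,602,196 | Dube: $1,880,543 | Lindqvist: $952,718

First tranche $1,262,748 split equally: $210,458 each.
Remainder $5,752,517 by profit-interest units (total 62): Okafor 463,912.66 → $463,913; Bergstrom 835,042.79 → $835,043; Sato 649,477.73 → $649,478; Tam 1,391,737.98 → $1,391,738; Dube 1,670,085.58 → $1,670,086; Lindqvist 742,260.26 → $742,260.
Rounding difference −$1 on remainder applied to Dube.
Totals: Okafor $210,458 + $463,913 = $674,371; Bergstrom $210,458 + $835,043 = $1,045,501; Sato $210,458 + $649,478 = $859,936; Tam $210,458 + $1,391,738 = $1,602,196; Dube $210,458 + $1,670,085 = $1,880,543; Lindqvist $210,458 + $742,260 = $952,718.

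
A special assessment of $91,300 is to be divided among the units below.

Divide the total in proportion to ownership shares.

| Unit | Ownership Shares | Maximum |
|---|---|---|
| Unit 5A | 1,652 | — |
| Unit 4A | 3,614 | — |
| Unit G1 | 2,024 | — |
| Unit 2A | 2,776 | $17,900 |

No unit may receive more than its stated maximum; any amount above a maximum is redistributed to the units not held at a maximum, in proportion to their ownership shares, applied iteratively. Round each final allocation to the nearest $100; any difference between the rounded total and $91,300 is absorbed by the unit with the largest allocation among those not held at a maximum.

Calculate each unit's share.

Unit 5A: $16,600 · Unit 4A: $36,400 · Unit G1: $20,400 · Unit 2A: $17,900

Total ownership shares = 10,066.
Pro-rata shares before constraints: Unit 5A 14,983.87; Unit 4A 32,779.48; Unit G1 18,357.96; Unit 2A 25,178.70.
Cap binds for Unit 2A ($17,900); balance $73,400 reallocated over remaining ownership shares 7,290.
Shares after redistribution: Unit 5A 16,633.31 → $16,600; Unit 4A 36,387.87 → $36,400; Unit G1 20,378.82 → $20,400.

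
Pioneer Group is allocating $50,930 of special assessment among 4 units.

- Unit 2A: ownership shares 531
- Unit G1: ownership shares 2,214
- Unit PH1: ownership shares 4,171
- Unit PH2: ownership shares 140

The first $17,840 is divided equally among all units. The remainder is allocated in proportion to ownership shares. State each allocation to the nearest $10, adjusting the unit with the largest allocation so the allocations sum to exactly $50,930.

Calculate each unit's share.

First tranche $17,840 split equally: $4,460 each.
Remainder $33,090 by ownership shares (total 7,056): Unit 2A 2,490.19 → $2,490; Unit G1 10,382.83 → $10,380; Unit PH1 19,560.43 → $19,560; Unit PH2 656.55 → $660.
Totals: Unit 2A $4,460 + $2,490 = $6,950; Unit G1 $4,460 + $10,380 = $14,840; Unit PH1 $4,460 + $19,560 = $24,020; Unit PH2 $4,460 + $660 = $5,120.

Unit 2A: $6,950 · Unit G1: $14,840 · Unit PH1: $24,020 · Unit PH2: $5,120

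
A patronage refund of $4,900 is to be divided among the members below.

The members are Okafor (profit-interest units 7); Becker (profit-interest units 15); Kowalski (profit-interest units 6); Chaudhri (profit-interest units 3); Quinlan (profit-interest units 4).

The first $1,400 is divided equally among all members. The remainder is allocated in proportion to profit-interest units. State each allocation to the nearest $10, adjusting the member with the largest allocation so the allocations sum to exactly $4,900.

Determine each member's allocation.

$1,400 shared equally gives $280 per member.
Remainder $3,500 by profit-interest units (total 35): Okafor 700.00 → $700; Becker 1,500.00 → $1,500; Kowalski 600.00 → $600; Chaudhri 300.00 → $300; Quinlan 400.00 → $400.
Totals: Okafor $280 + $700 = $980; Becker $280 + $1,500 = $1,780; Kowalski $280 + $600 = $880; Chaudhri $280 + $300 = $580; Quinlan $280 + $400 = $680.

Okafor: $980; Becker: $1,780; Kowalski: $880; Chaudhri: $580; Quinlan: $680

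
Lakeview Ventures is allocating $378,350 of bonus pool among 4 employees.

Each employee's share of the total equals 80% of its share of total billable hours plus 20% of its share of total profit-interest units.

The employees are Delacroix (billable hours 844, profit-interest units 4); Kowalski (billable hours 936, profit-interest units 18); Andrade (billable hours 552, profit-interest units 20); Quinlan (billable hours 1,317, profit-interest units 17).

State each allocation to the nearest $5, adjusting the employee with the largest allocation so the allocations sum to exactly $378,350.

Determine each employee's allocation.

Delacroix: $75,140; Kowalski: $100,725; Andrade: $71,440; Quinlan: $131,045

Billable hours total 3,649; profit-interest units total 59.
Combined weights (80% billable hours + 20% profit-interest units): Delacroix 0.1986; Kowalski 0.2662; Andrade 0.1888; Quinlan 0.3464.
Pro-rata amounts: Delacroix 75,138.92; Kowalski 100,725.80; Andrade 71,438.56; Quinlan 131,046.73.
At nearest $5: Delacroix $75,140; Kowalski $100,725; Andrade $71,440; Quinlan $131,045. Sum = $378,350.
Rounded total matches; no reconciliation needed.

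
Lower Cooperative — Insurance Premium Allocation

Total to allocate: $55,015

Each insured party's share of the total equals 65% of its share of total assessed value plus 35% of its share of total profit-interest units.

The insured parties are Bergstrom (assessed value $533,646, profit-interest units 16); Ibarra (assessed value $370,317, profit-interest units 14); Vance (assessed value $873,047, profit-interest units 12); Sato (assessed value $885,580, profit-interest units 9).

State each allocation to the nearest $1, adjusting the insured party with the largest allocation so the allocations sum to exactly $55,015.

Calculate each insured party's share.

Bergstrom: $13,208; Ibarra: $10,259; Vance: $16,256; Sato: $15,292

Assessed value total 2,662,590; profit-interest units total 51.
Blended shares (65% assessed value + 35% profit-interest units): Bergstrom 0.2401; Ibarra 0.1865; Vance 0.2955; Sato 0.2780.
Proportional shares: Bergstrom 13,207.96; Ibarra 10,259.27; Vance 16,256.05; Sato 15,291.71.
At nearest $1: Bergstrom $13,208; Ibarra $10,259; Vance $16,256; Sato $15,292. Sum = $55,015.
No rounding difference to absorb.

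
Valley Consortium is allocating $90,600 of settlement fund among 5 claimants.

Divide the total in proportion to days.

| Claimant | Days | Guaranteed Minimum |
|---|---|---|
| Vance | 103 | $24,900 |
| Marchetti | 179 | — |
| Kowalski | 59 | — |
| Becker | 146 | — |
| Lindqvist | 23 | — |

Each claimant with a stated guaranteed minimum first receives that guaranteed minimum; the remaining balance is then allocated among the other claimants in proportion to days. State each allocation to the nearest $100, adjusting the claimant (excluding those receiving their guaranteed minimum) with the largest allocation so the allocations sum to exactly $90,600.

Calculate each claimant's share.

Fund the minimums — Vance $24,900. Remaining pool $65,700.
Remaining pool split over remaining days 407: Marchetti 28,895.09 → $28,900; Kowalski 9,524.08 → $9,500; Becker 23,568.06 → $23,600; Lindqvist 3,712.78 → $3,700.

Vance: $24,900; Marchetti: $28,900; Kowalski: $9,500; Becker: $23,600; Lindqvist: $3,700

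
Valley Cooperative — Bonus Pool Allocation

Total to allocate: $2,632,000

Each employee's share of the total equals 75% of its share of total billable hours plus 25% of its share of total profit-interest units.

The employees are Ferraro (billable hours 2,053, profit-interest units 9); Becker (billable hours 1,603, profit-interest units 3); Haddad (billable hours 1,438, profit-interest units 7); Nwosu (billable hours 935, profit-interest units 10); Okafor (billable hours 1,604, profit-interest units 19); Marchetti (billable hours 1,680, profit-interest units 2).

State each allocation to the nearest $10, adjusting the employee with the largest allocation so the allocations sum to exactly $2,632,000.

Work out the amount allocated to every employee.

Ferraro: $553,600 | Becker: $379,250 | Haddad: $396,920 | Nwosu: $329,780 | Okafor: $590,030 | Marchetti: $382,420

Totals — billable hours 9,313, profit-interest units 50.
Blended shares (75% billable hours + 25% profit-interest units): Ferraro 0.2103; Becker 0.1441; Haddad 0.1508; Nwosu 0.1253; Okafor 0.2242; Marchetti 0.1453.
Pro-rata amounts: Ferraro 553,597.52; Becker 379,254.72; Haddad 396,921.03; Nwosu 329,784.26; Okafor 590,026.69; Marchetti 382,415.78.
Rounded to nearest $10: Ferraro $553,600; Becker $379,250; Haddad $396,920; Nwosu $329,780; Okafor $590,030; Marchetti $382,420. Sum = $2,632,000.
Rounded total matches; no reconciliation needed.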